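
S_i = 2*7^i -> [2, 14, 98, 686, 4802]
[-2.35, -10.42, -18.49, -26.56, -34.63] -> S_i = -2.35 + -8.07*i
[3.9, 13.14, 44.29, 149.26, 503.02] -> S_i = 3.90*3.37^i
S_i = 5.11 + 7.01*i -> [5.11, 12.12, 19.13, 26.14, 33.15]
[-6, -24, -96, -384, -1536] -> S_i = -6*4^i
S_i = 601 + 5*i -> [601, 606, 611, 616, 621]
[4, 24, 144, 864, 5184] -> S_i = 4*6^i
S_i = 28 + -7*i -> [28, 21, 14, 7, 0]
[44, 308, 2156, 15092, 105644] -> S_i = 44*7^i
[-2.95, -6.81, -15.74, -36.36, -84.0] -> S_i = -2.95*2.31^i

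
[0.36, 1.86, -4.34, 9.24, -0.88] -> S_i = Random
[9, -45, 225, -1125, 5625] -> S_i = 9*-5^i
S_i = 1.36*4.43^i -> [1.36, 6.02, 26.69, 118.24, 523.79]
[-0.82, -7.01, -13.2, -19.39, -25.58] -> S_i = -0.82 + -6.19*i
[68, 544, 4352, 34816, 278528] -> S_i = 68*8^i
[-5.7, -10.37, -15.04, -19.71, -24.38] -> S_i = -5.70 + -4.67*i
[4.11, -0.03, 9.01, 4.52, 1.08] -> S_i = Random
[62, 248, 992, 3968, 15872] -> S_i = 62*4^i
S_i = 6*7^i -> [6, 42, 294, 2058, 14406]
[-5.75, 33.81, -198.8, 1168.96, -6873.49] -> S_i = -5.75*(-5.88)^i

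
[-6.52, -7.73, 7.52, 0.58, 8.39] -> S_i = Random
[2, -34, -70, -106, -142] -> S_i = 2 + -36*i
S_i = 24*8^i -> [24, 192, 1536, 12288, 98304]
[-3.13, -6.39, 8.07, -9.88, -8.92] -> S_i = Random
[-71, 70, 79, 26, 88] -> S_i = Random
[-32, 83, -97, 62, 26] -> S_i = Random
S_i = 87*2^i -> [87, 174, 348, 696, 1392]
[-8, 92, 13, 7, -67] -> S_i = Random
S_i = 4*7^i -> [4, 28, 196, 1372, 9604]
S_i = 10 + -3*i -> [10, 7, 4, 1, -2]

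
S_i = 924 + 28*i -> [924, 952, 980, 1008, 1036]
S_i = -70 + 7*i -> [-70, -63, -56, -49, -42]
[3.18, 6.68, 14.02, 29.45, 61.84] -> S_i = 3.18*2.10^i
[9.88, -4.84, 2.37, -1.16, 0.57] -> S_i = 9.88*(-0.49)^i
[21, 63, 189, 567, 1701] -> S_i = 21*3^i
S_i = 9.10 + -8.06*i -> [9.1, 1.04, -7.02, -15.08, -23.14]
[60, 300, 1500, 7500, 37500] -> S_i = 60*5^i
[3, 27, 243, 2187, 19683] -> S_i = 3*9^i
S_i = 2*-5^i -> [2, -10, 50, -250, 1250]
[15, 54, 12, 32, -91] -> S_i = Random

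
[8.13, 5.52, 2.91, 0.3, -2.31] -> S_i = 8.13 + -2.61*i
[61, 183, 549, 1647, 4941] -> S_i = 61*3^i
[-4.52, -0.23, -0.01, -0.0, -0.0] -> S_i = -4.52*0.05^i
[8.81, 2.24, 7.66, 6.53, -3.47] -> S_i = Random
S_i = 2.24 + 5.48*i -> [2.24, 7.72, 13.2, 18.68, 24.16]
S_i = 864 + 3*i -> [864, 867, 870, 873, 876]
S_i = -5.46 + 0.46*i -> [-5.46, -5.0, -4.54, -4.08, -3.62]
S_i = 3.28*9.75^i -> [3.28, 31.98, 311.8, 3040.1, 29640.96]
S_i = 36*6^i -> [36, 216, 1296, 7776, 46656]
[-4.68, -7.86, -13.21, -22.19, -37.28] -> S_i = -4.68*1.68^i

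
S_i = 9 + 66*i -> [9, 75, 141, 207, 273]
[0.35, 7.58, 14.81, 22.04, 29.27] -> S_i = 0.35 + 7.23*i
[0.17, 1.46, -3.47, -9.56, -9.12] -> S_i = Random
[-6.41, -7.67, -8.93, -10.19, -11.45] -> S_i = -6.41 + -1.26*i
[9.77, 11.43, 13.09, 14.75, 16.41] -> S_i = 9.77 + 1.66*i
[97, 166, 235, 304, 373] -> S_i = 97 + 69*i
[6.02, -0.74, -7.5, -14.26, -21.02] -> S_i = 6.02 + -6.76*i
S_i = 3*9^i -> [3, 27, 243, 2187, 19683]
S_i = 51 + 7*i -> [51, 58, 65, 72, 79]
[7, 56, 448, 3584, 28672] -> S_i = 7*8^i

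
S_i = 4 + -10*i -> [4, -6, -16, -26, -36]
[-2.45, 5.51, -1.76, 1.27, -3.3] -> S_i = Random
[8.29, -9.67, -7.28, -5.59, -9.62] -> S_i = Random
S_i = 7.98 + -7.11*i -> [7.98, 0.87, -6.24, -13.35, -20.46]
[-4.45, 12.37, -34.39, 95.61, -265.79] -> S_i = -4.45*(-2.78)^i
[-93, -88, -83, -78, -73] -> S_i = -93 + 5*i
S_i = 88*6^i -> [88, 528, 3168, 19008, 114048]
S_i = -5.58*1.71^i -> [-5.58, -9.54, -16.32, -27.9, -47.71]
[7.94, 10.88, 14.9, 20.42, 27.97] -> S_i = 7.94*1.37^i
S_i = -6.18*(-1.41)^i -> [-6.18, 8.71, -12.29, 17.32, -24.43]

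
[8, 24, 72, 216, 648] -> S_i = 8*3^i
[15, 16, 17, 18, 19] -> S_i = 15 + 1*i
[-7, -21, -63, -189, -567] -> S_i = -7*3^i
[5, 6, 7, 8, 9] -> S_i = 5 + 1*i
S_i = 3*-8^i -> [3, -24, 192, -1536, 12288]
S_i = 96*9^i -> [96, 864, 7776, 69984, 629856]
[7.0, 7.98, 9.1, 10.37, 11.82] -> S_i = 7.00*1.14^i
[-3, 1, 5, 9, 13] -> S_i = -3 + 4*i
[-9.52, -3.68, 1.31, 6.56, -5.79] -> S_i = Random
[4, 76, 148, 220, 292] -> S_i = 4 + 72*i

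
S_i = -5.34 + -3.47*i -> [-5.34, -8.81, -12.28, -15.75, -19.22]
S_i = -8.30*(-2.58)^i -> [-8.3, 21.41, -55.25, 142.54, -367.75]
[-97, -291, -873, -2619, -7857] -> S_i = -97*3^i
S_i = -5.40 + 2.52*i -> [-5.4, -2.88, -0.36, 2.16, 4.68]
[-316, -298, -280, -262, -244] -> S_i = -316 + 18*i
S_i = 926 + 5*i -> [926, 931, 936, 941, 946]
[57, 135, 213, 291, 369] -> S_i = 57 + 78*i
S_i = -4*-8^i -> [-4, 32, -256, 2048, -16384]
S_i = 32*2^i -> [32, 64, 128, 256, 512]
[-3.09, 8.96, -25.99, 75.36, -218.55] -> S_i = -3.09*(-2.90)^i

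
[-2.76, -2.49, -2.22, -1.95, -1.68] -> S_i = -2.76 + 0.27*i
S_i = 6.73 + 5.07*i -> [6.73, 11.8, 16.87, 21.94, 27.01]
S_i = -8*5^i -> [-8, -40, -200, -1000, -5000]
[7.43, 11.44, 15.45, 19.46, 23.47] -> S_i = 7.43 + 4.01*i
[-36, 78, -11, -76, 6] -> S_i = Random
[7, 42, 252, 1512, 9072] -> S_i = 7*6^i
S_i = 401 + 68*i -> [401, 469, 537, 605, 673]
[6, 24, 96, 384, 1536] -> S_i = 6*4^i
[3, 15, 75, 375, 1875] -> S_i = 3*5^i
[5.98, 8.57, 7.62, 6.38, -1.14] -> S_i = Random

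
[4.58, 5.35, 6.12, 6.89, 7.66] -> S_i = 4.58 + 0.77*i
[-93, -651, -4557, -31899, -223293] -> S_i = -93*7^i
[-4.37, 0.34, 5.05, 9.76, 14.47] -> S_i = -4.37 + 4.71*i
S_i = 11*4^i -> [11, 44, 176, 704, 2816]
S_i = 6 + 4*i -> [6, 10, 14, 18, 22]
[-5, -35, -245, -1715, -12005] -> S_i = -5*7^i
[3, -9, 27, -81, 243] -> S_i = 3*-3^i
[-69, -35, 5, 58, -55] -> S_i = Random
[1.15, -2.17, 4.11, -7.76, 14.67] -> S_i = 1.15*(-1.89)^i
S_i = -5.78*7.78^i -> [-5.78, -44.97, -349.85, -2721.87, -21176.11]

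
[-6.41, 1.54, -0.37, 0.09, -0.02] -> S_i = -6.41*(-0.24)^i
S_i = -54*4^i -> [-54, -216, -864, -3456, -13824]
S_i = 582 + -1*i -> [582, 581, 580, 579, 578]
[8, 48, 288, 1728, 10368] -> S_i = 8*6^i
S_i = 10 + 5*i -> [10, 15, 20, 25, 30]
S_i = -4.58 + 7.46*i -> [-4.58, 2.88, 10.34, 17.8, 25.26]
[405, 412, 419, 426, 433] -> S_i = 405 + 7*i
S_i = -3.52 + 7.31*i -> [-3.52, 3.79, 11.1, 18.41, 25.72]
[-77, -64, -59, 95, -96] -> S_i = Random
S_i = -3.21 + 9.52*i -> [-3.21, 6.31, 15.83, 25.35, 34.87]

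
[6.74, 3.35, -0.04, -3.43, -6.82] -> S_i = 6.74 + -3.39*i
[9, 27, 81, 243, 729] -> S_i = 9*3^i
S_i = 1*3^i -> [1, 3, 9, 27, 81]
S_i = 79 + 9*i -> [79, 88, 97, 106, 115]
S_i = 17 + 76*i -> [17, 93, 169, 245, 321]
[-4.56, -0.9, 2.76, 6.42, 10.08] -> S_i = -4.56 + 3.66*i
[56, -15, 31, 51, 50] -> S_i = Random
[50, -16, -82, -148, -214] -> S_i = 50 + -66*i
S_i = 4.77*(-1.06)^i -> [4.77, -5.06, 5.36, -5.68, 6.02]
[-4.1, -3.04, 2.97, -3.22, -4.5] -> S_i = Random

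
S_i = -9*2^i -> [-9, -18, -36, -72, -144]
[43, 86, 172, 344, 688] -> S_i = 43*2^i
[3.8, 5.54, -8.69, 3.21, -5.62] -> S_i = Random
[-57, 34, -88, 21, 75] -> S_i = Random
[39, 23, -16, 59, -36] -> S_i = Random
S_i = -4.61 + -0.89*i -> [-4.61, -5.5, -6.39, -7.28, -8.17]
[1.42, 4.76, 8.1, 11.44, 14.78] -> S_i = 1.42 + 3.34*i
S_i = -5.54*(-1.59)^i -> [-5.54, 8.81, -14.01, 22.27, -35.41]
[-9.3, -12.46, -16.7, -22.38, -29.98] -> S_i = -9.30*1.34^i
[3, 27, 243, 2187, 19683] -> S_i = 3*9^i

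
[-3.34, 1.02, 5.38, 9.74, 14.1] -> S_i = -3.34 + 4.36*i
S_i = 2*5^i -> [2, 10, 50, 250, 1250]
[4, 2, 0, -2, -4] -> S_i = 4 + -2*i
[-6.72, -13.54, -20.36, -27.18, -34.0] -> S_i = -6.72 + -6.82*i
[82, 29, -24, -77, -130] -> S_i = 82 + -53*i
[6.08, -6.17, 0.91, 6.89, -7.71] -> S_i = Random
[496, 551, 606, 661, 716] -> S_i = 496 + 55*i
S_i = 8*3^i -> [8, 24, 72, 216, 648]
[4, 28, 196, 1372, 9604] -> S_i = 4*7^i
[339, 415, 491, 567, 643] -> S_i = 339 + 76*i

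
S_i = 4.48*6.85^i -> [4.48, 30.69, 210.21, 1439.96, 9863.71]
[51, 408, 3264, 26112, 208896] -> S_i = 51*8^i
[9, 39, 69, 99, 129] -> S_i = 9 + 30*i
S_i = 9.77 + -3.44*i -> [9.77, 6.33, 2.89, -0.55, -3.99]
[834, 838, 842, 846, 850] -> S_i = 834 + 4*i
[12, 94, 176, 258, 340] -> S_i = 12 + 82*i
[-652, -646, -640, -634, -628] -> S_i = -652 + 6*i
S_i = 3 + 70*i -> [3, 73, 143, 213, 283]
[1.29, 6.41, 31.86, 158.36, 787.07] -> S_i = 1.29*4.97^i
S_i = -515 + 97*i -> [-515, -418, -321, -224, -127]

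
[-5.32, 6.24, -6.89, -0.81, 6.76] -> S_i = Random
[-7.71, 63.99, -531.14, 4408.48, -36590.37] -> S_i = -7.71*(-8.30)^i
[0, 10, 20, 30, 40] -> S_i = 0 + 10*i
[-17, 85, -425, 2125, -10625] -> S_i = -17*-5^i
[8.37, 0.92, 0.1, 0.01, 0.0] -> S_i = 8.37*0.11^i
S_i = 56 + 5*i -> [56, 61, 66, 71, 76]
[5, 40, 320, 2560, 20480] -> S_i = 5*8^i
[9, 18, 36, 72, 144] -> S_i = 9*2^i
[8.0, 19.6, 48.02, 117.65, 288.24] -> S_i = 8.00*2.45^i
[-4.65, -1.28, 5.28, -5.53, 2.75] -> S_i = Random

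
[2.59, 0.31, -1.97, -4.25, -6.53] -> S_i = 2.59 + -2.28*i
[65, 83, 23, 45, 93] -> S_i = Random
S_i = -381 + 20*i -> [-381, -361, -341, -321, -301]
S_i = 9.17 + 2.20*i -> [9.17, 11.37, 13.57, 15.77, 17.97]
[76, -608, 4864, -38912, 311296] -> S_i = 76*-8^i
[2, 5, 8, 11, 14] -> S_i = 2 + 3*i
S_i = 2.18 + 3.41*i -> [2.18, 5.59, 9.0, 12.41, 15.82]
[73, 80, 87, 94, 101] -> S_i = 73 + 7*i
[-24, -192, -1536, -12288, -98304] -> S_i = -24*8^i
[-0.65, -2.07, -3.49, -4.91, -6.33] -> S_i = -0.65 + -1.42*i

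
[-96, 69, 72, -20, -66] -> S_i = Random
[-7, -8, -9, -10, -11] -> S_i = -7 + -1*i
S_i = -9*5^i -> [-9, -45, -225, -1125, -5625]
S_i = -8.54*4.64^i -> [-8.54, -39.63, -183.86, -853.12, -3958.49]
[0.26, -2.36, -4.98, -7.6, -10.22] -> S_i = 0.26 + -2.62*i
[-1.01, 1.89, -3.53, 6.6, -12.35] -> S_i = -1.01*(-1.87)^i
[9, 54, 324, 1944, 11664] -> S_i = 9*6^i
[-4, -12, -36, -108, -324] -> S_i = -4*3^i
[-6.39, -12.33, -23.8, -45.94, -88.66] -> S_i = -6.39*1.93^i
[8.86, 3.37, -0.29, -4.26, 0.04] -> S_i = Random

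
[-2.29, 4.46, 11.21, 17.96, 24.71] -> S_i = -2.29 + 6.75*i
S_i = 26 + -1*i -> [26, 25, 24, 23, 22]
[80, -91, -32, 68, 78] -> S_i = Random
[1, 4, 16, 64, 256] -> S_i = 1*4^i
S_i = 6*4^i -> [6, 24, 96, 384, 1536]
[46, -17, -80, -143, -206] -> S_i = 46 + -63*i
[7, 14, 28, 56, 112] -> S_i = 7*2^i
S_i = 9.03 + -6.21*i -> [9.03, 2.82, -3.39, -9.6, -15.81]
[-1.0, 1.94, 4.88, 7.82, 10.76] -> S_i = -1.00 + 2.94*i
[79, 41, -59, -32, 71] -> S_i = Random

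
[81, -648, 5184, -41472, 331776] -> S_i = 81*-8^i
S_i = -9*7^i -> [-9, -63, -441, -3087, -21609]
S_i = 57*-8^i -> [57, -456, 3648, -29184, 233472]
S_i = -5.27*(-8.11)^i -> [-5.27, 42.74, -346.62, 2811.08, -22797.86]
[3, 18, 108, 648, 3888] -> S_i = 3*6^i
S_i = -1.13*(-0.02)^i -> [-1.13, 0.02, -0.0, 0.0, -0.0]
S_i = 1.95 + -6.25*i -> [1.95, -4.3, -10.55, -16.8, -23.05]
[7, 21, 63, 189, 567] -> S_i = 7*3^i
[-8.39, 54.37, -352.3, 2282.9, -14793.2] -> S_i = -8.39*(-6.48)^i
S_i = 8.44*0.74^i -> [8.44, 6.25, 4.62, 3.42, 2.53]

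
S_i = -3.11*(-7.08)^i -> [-3.11, 22.02, -155.89, 1103.72, -7814.36]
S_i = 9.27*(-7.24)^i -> [9.27, -67.11, 485.91, -3518.0, 25470.3]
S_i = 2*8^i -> [2, 16, 128, 1024, 8192]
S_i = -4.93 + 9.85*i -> [-4.93, 4.92, 14.77, 24.62, 34.47]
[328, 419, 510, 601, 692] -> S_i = 328 + 91*i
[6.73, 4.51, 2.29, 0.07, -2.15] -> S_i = 6.73 + -2.22*i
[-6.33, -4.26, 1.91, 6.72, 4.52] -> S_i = Random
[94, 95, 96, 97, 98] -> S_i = 94 + 1*i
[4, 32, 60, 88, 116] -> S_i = 4 + 28*i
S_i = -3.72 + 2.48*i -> [-3.72, -1.24, 1.24, 3.72, 6.2]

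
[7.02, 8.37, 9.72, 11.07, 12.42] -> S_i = 7.02 + 1.35*i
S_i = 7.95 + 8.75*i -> [7.95, 16.7, 25.45, 34.2, 42.95]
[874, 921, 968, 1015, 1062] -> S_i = 874 + 47*i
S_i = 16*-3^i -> [16, -48, 144, -432, 1296]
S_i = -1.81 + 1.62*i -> [-1.81, -0.19, 1.43, 3.05, 4.67]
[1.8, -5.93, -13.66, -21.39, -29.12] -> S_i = 1.80 + -7.73*i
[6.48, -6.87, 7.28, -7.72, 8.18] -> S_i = 6.48*(-1.06)^i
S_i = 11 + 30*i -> [11, 41, 71, 101, 131]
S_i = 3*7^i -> [3, 21, 147, 1029, 7203]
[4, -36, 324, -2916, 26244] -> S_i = 4*-9^i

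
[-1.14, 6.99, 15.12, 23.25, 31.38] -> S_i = -1.14 + 8.13*i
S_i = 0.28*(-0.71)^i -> [0.28, -0.2, 0.14, -0.1, 0.07]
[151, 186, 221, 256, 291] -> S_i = 151 + 35*i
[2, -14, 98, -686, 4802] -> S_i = 2*-7^i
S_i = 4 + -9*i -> [4, -5, -14, -23, -32]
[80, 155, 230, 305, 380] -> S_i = 80 + 75*i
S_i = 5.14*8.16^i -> [5.14, 41.94, 342.25, 2792.76, 22788.92]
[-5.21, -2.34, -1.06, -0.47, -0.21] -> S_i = -5.21*0.45^i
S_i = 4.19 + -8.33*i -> [4.19, -4.14, -12.47, -20.8, -29.13]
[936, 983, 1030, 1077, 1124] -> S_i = 936 + 47*i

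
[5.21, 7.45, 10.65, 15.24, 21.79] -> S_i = 5.21*1.43^i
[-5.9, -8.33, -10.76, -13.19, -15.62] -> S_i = -5.90 + -2.43*i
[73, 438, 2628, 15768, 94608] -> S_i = 73*6^i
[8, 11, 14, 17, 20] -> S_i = 8 + 3*i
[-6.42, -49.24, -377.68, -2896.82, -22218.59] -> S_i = -6.42*7.67^i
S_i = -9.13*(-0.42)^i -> [-9.13, 3.83, -1.61, 0.68, -0.28]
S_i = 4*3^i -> [4, 12, 36, 108, 324]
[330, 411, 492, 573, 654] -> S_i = 330 + 81*i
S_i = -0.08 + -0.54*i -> [-0.08, -0.62, -1.16, -1.7, -2.24]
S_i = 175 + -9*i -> [175, 166, 157, 148, 139]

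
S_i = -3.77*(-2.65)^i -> [-3.77, 9.99, -26.47, 70.16, -185.92]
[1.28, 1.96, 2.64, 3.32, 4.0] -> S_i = 1.28 + 0.68*i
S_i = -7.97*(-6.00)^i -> [-7.97, 47.82, -286.92, 1721.52, -10329.12]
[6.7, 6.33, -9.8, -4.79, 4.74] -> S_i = Random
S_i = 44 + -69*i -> [44, -25, -94, -163, -232]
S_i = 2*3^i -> [2, 6, 18, 54, 162]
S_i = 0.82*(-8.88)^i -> [0.82, -7.28, 64.66, -574.19, 5098.77]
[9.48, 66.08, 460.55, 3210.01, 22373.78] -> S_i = 9.48*6.97^i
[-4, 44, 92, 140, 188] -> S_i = -4 + 48*i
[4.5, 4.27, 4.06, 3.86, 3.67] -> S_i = 4.50*0.95^i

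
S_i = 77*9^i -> [77, 693, 6237, 56133, 505197]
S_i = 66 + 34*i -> [66, 100, 134, 168, 202]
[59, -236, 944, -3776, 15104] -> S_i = 59*-4^i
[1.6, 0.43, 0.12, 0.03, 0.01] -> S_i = 1.60*0.27^i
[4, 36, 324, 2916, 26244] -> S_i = 4*9^i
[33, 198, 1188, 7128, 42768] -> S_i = 33*6^i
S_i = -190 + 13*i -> [-190, -177, -164, -151, -138]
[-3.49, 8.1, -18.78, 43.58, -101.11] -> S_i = -3.49*(-2.32)^i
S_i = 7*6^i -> [7, 42, 252, 1512, 9072]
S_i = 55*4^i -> [55, 220, 880, 3520, 14080]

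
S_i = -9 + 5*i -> [-9, -4, 1, 6, 11]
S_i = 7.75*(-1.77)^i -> [7.75, -13.72, 24.28, -42.98, 76.07]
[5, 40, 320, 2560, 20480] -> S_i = 5*8^i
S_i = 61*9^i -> [61, 549, 4941, 44469, 400221]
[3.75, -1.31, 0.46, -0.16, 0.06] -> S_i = 3.75*(-0.35)^i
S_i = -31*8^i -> [-31, -248, -1984, -15872, -126976]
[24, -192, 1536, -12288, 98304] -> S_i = 24*-8^i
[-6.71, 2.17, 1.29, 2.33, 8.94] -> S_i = Random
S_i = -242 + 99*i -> [-242, -143, -44, 55, 154]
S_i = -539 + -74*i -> [-539, -613, -687, -761, -835]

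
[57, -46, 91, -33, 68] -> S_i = Random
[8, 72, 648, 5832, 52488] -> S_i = 8*9^i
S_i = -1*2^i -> [-1, -2, -4, -8, -16]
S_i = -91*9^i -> [-91, -819, -7371, -66339, -597051]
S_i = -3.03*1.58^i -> [-3.03, -4.79, -7.56, -11.95, -18.88]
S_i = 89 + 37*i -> [89, 126, 163, 200, 237]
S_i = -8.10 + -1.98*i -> [-8.1, -10.08, -12.06, -14.04, -16.02]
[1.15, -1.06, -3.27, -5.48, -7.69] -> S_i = 1.15 + -2.21*i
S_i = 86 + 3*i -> [86, 89, 92, 95, 98]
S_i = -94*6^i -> [-94, -564, -3384, -20304, -121824]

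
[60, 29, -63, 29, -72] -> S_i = Random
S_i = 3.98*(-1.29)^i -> [3.98, -5.13, 6.62, -8.54, 11.02]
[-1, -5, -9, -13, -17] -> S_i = -1 + -4*i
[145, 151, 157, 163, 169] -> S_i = 145 + 6*i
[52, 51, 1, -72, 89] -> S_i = Random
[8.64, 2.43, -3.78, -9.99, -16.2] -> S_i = 8.64 + -6.21*i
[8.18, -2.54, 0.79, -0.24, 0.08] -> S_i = 8.18*(-0.31)^i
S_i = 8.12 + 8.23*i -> [8.12, 16.35, 24.58, 32.81, 41.04]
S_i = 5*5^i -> [5, 25, 125, 625, 3125]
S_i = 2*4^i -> [2, 8, 32, 128, 512]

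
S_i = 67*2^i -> [67, 134, 268, 536, 1072]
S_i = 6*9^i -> [6, 54, 486, 4374, 39366]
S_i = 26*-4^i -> [26, -104, 416, -1664, 6656]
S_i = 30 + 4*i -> [30, 34, 38, 42, 46]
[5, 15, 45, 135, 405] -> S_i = 5*3^i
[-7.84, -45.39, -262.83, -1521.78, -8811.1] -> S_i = -7.84*5.79^i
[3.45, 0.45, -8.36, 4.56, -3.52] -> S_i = Random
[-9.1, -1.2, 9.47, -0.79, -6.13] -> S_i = Random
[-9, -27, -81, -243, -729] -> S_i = -9*3^i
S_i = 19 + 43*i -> [19, 62, 105, 148, 191]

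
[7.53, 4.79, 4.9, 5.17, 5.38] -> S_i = Random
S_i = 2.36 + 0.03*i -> [2.36, 2.39, 2.42, 2.45, 2.48]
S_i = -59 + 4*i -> [-59, -55, -51, -47, -43]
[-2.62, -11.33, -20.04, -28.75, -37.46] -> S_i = -2.62 + -8.71*i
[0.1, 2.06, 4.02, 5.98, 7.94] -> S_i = 0.10 + 1.96*i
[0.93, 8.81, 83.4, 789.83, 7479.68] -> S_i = 0.93*9.47^i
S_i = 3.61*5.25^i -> [3.61, 18.95, 99.5, 522.38, 2742.49]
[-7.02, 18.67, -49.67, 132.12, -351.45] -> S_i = -7.02*(-2.66)^i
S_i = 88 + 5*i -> [88, 93, 98, 103, 108]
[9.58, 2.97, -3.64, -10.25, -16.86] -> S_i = 9.58 + -6.61*i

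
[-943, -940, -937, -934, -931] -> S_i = -943 + 3*i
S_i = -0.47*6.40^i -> [-0.47, -3.01, -19.25, -123.21, -788.53]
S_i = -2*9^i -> [-2, -18, -162, -1458, -13122]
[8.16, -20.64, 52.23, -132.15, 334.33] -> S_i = 8.16*(-2.53)^i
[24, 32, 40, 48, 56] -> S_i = 24 + 8*i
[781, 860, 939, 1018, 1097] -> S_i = 781 + 79*i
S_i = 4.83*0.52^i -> [4.83, 2.51, 1.31, 0.68, 0.35]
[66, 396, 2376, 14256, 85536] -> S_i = 66*6^i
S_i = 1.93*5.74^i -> [1.93, 11.08, 63.59, 365.0, 2095.1]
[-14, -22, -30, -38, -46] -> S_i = -14 + -8*i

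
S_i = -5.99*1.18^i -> [-5.99, -7.07, -8.34, -9.84, -11.61]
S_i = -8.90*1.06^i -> [-8.9, -9.43, -10.0, -10.6, -11.24]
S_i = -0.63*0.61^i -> [-0.63, -0.38, -0.23, -0.14, -0.09]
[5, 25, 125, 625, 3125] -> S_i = 5*5^i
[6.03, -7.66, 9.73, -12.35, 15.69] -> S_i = 6.03*(-1.27)^i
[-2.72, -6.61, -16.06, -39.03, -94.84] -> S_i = -2.72*2.43^i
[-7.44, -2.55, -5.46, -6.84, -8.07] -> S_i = Random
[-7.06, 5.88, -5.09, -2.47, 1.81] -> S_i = Random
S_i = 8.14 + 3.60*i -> [8.14, 11.74, 15.34, 18.94, 22.54]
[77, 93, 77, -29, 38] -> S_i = Random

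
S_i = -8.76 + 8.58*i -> [-8.76, -0.18, 8.4, 16.98, 25.56]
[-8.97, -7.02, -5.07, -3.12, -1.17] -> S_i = -8.97 + 1.95*i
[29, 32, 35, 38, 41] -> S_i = 29 + 3*i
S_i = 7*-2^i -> [7, -14, 28, -56, 112]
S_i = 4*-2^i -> [4, -8, 16, -32, 64]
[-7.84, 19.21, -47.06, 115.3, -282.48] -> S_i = -7.84*(-2.45)^i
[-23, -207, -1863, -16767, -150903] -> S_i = -23*9^i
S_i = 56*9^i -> [56, 504, 4536, 40824, 367416]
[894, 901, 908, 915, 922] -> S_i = 894 + 7*i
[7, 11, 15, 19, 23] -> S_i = 7 + 4*i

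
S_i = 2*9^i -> [2, 18, 162, 1458, 13122]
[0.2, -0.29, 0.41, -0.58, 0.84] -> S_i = 0.20*(-1.43)^i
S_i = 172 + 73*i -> [172, 245, 318, 391, 464]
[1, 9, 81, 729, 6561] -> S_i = 1*9^i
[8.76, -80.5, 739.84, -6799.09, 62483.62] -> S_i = 8.76*(-9.19)^i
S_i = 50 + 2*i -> [50, 52, 54, 56, 58]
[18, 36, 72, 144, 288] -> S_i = 18*2^i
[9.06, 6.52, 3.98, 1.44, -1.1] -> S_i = 9.06 + -2.54*i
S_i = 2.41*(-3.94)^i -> [2.41, -9.5, 37.41, -147.4, 580.77]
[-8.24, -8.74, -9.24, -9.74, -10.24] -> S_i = -8.24 + -0.50*i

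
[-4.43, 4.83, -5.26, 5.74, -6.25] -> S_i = -4.43*(-1.09)^i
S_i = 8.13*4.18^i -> [8.13, 33.98, 142.05, 593.77, 2481.97]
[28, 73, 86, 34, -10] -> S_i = Random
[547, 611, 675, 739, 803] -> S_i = 547 + 64*i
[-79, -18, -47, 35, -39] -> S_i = Random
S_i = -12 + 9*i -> [-12, -3, 6, 15, 24]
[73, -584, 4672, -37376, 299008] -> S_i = 73*-8^i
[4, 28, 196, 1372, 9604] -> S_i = 4*7^i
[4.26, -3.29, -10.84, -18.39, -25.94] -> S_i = 4.26 + -7.55*i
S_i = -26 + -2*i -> [-26, -28, -30, -32, -34]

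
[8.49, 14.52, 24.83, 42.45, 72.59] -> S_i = 8.49*1.71^i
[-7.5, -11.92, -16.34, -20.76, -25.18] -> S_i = -7.50 + -4.42*i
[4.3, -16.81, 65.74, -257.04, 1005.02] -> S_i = 4.30*(-3.91)^i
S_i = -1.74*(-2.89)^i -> [-1.74, 5.03, -14.53, 42.0, -121.38]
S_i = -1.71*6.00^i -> [-1.71, -10.26, -61.56, -369.36, -2216.16]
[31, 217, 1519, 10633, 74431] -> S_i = 31*7^i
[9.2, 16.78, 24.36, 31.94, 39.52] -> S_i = 9.20 + 7.58*i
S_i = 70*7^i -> [70, 490, 3430, 24010, 168070]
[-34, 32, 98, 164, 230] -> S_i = -34 + 66*i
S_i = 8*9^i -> [8, 72, 648, 5832, 52488]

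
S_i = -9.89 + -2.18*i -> [-9.89, -12.07, -14.25, -16.43, -18.61]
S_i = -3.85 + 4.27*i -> [-3.85, 0.42, 4.69, 8.96, 13.23]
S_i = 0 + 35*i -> [0, 35, 70, 105, 140]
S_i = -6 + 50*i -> [-6, 44, 94, 144, 194]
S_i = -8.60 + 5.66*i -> [-8.6, -2.94, 2.72, 8.38, 14.04]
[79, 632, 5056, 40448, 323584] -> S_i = 79*8^i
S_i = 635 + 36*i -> [635, 671, 707, 743, 779]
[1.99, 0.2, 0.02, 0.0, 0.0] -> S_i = 1.99*0.10^i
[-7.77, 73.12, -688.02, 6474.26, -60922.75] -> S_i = -7.77*(-9.41)^i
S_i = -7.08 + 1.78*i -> [-7.08, -5.3, -3.52, -1.74, 0.04]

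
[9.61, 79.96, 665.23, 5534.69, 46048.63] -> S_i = 9.61*8.32^i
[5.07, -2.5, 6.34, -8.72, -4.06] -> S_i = Random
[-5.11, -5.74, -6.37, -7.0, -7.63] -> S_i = -5.11 + -0.63*i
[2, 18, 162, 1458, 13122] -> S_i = 2*9^i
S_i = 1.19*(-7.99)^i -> [1.19, -9.51, 75.97, -607.0, 4849.91]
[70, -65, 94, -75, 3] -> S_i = Random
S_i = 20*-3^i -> [20, -60, 180, -540, 1620]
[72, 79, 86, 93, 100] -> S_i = 72 + 7*i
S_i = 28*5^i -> [28, 140, 700, 3500, 17500]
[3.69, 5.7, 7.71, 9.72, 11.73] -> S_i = 3.69 + 2.01*i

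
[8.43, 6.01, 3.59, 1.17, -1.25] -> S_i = 8.43 + -2.42*i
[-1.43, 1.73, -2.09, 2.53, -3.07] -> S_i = -1.43*(-1.21)^i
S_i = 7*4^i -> [7, 28, 112, 448, 1792]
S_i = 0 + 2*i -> [0, 2, 4, 6, 8]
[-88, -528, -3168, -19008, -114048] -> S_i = -88*6^i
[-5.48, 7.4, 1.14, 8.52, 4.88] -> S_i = Random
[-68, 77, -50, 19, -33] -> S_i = Random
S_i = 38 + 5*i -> [38, 43, 48, 53, 58]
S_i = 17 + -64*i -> [17, -47, -111, -175, -239]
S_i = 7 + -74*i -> [7, -67, -141, -215, -289]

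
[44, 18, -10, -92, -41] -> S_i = Random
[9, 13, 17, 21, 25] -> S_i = 9 + 4*i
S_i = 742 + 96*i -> [742, 838, 934, 1030, 1126]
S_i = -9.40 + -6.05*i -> [-9.4, -15.45, -21.5, -27.55, -33.6]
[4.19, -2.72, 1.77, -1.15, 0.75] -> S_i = 4.19*(-0.65)^i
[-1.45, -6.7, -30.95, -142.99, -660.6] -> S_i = -1.45*4.62^i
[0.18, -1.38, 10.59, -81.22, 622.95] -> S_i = 0.18*(-7.67)^i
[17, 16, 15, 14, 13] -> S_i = 17 + -1*i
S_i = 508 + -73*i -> [508, 435, 362, 289, 216]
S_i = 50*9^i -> [50, 450, 4050, 36450, 328050]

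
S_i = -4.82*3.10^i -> [-4.82, -14.94, -46.32, -143.59, -445.14]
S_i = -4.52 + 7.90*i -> [-4.52, 3.38, 11.28, 19.18, 27.08]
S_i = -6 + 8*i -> [-6, 2, 10, 18, 26]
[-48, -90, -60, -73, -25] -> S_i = Random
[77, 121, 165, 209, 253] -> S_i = 77 + 44*i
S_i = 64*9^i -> [64, 576, 5184, 46656, 419904]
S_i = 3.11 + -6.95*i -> [3.11, -3.84, -10.79, -17.74, -24.69]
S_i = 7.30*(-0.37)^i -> [7.3, -2.7, 1.0, -0.37, 0.14]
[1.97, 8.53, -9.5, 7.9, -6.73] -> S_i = Random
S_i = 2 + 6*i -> [2, 8, 14, 20, 26]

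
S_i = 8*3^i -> [8, 24, 72, 216, 648]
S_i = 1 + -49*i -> [1, -48, -97, -146, -195]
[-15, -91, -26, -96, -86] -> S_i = Random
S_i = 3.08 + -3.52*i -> [3.08, -0.44, -3.96, -7.48, -11.0]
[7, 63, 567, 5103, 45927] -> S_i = 7*9^i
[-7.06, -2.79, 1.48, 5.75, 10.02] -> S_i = -7.06 + 4.27*i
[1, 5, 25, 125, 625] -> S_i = 1*5^i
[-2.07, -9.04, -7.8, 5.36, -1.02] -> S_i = Random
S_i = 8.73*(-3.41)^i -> [8.73, -29.77, 101.51, -346.16, 1180.41]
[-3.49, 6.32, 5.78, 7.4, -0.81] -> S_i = Random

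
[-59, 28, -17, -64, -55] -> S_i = Random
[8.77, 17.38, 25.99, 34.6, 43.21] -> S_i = 8.77 + 8.61*i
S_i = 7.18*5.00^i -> [7.18, 35.9, 179.5, 897.5, 4487.5]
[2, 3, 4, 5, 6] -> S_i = 2 + 1*i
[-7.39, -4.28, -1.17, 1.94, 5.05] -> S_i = -7.39 + 3.11*i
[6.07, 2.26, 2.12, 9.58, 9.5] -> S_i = Random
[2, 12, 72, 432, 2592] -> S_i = 2*6^i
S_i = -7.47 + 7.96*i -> [-7.47, 0.49, 8.45, 16.41, 24.37]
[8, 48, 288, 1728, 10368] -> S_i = 8*6^i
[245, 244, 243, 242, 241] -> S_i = 245 + -1*i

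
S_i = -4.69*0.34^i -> [-4.69, -1.59, -0.54, -0.18, -0.06]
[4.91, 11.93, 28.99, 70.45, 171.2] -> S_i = 4.91*2.43^i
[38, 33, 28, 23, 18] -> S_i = 38 + -5*i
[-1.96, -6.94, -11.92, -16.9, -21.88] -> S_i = -1.96 + -4.98*i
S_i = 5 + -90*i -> [5, -85, -175, -265, -355]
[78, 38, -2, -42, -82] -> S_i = 78 + -40*i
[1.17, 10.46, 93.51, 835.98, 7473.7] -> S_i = 1.17*8.94^i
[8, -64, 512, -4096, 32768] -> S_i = 8*-8^i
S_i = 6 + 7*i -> [6, 13, 20, 27, 34]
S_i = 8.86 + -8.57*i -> [8.86, 0.29, -8.28, -16.85, -25.42]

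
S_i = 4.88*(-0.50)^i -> [4.88, -2.44, 1.22, -0.61, 0.3]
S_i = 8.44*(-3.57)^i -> [8.44, -30.13, 107.57, -384.01, 1370.93]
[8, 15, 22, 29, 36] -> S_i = 8 + 7*i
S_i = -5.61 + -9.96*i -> [-5.61, -15.57, -25.53, -35.49, -45.45]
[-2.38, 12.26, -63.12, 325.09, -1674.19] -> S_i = -2.38*(-5.15)^i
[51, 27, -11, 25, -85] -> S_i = Random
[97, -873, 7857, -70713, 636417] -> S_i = 97*-9^i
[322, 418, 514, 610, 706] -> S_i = 322 + 96*i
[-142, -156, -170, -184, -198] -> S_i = -142 + -14*i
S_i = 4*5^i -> [4, 20, 100, 500, 2500]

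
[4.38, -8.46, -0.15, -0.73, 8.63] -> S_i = Random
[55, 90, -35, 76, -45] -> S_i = Random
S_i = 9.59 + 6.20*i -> [9.59, 15.79, 21.99, 28.19, 34.39]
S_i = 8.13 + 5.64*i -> [8.13, 13.77, 19.41, 25.05, 30.69]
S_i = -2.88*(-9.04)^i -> [-2.88, 26.04, -235.36, 2127.64, -19233.85]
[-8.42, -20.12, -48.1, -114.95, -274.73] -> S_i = -8.42*2.39^i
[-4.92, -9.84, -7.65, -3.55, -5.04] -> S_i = Random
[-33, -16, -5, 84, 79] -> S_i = Random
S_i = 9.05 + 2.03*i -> [9.05, 11.08, 13.11, 15.14, 17.17]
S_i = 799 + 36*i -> [799, 835, 871, 907, 943]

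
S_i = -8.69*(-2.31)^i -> [-8.69, 20.07, -46.37, 107.12, -247.44]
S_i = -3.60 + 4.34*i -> [-3.6, 0.74, 5.08, 9.42, 13.76]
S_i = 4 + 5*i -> [4, 9, 14, 19, 24]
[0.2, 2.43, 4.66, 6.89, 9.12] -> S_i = 0.20 + 2.23*i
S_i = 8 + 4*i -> [8, 12, 16, 20, 24]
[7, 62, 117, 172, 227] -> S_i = 7 + 55*i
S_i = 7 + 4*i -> [7, 11, 15, 19, 23]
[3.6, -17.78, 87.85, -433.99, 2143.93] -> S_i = 3.60*(-4.94)^i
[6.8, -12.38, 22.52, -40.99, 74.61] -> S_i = 6.80*(-1.82)^i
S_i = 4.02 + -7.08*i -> [4.02, -3.06, -10.14, -17.22, -24.3]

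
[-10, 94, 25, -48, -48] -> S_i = Random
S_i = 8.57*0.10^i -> [8.57, 0.86, 0.09, 0.01, 0.0]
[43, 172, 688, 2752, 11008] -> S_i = 43*4^i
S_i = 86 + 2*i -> [86, 88, 90, 92, 94]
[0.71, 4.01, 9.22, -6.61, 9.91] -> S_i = Random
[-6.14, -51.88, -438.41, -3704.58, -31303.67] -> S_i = -6.14*8.45^i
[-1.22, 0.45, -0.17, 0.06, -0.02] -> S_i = -1.22*(-0.37)^i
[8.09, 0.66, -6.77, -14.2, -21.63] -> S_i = 8.09 + -7.43*i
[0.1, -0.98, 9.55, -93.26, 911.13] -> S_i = 0.10*(-9.77)^i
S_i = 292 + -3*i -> [292, 289, 286, 283, 280]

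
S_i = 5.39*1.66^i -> [5.39, 8.95, 14.85, 24.66, 40.93]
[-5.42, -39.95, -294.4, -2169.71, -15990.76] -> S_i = -5.42*7.37^i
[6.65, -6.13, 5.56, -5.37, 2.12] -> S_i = Random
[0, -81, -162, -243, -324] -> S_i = 0 + -81*i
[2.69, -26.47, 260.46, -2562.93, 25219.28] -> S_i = 2.69*(-9.84)^i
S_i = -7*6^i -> [-7, -42, -252, -1512, -9072]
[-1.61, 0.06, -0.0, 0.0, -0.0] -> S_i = -1.61*(-0.04)^i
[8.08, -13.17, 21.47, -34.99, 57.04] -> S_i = 8.08*(-1.63)^i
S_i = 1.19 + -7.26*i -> [1.19, -6.07, -13.33, -20.59, -27.85]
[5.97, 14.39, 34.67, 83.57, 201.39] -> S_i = 5.97*2.41^i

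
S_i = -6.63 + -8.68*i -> [-6.63, -15.31, -23.99, -32.67, -41.35]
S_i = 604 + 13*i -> [604, 617, 630, 643, 656]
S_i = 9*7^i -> [9, 63, 441, 3087, 21609]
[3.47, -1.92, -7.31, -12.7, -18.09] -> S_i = 3.47 + -5.39*i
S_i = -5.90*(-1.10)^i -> [-5.9, 6.49, -7.14, 7.85, -8.64]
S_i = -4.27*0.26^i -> [-4.27, -1.11, -0.29, -0.08, -0.02]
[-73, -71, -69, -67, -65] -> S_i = -73 + 2*i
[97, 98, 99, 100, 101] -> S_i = 97 + 1*i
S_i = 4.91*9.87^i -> [4.91, 48.46, 478.32, 4720.99, 46596.16]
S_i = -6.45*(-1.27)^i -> [-6.45, 8.19, -10.4, 13.21, -16.78]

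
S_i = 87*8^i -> [87, 696, 5568, 44544, 356352]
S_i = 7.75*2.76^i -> [7.75, 21.39, 59.04, 162.94, 449.72]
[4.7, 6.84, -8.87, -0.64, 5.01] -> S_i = Random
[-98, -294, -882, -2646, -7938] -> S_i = -98*3^i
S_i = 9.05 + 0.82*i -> [9.05, 9.87, 10.69, 11.51, 12.33]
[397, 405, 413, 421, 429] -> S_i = 397 + 8*i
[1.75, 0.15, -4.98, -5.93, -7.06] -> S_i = Random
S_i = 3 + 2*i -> [3, 5, 7, 9, 11]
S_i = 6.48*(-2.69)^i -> [6.48, -17.43, 46.89, -126.13, 339.3]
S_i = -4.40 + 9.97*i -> [-4.4, 5.57, 15.54, 25.51, 35.48]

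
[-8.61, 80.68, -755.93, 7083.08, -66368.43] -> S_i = -8.61*(-9.37)^i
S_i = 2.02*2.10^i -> [2.02, 4.24, 8.91, 18.71, 39.29]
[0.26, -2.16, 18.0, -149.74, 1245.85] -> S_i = 0.26*(-8.32)^i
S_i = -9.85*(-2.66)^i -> [-9.85, 26.2, -69.69, 185.39, -493.13]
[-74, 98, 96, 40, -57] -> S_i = Random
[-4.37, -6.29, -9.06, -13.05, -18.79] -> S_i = -4.37*1.44^i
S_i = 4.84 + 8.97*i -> [4.84, 13.81, 22.78, 31.75, 40.72]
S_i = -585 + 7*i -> [-585, -578, -571, -564, -557]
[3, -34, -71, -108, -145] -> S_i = 3 + -37*i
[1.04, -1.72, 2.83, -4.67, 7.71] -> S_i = 1.04*(-1.65)^i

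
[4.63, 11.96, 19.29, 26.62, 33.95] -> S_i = 4.63 + 7.33*i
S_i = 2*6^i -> [2, 12, 72, 432, 2592]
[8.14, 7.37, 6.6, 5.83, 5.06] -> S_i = 8.14 + -0.77*i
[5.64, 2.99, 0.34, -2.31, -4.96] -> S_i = 5.64 + -2.65*i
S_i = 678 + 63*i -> [678, 741, 804, 867, 930]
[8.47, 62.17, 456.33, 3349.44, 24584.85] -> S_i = 8.47*7.34^i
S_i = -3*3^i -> [-3, -9, -27, -81, -243]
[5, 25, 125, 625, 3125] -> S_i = 5*5^i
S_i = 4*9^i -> [4, 36, 324, 2916, 26244]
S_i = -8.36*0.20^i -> [-8.36, -1.67, -0.33, -0.07, -0.01]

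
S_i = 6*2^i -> [6, 12, 24, 48, 96]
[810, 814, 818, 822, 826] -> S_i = 810 + 4*i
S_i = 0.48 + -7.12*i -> [0.48, -6.64, -13.76, -20.88, -28.0]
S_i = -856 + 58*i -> [-856, -798, -740, -682, -624]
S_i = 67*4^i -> [67, 268, 1072, 4288, 17152]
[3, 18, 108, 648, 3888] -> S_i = 3*6^i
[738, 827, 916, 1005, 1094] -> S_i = 738 + 89*i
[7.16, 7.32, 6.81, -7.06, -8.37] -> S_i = Random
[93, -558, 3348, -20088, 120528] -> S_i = 93*-6^i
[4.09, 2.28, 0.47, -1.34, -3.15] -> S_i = 4.09 + -1.81*i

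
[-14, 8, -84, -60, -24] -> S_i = Random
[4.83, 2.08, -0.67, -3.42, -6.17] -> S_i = 4.83 + -2.75*i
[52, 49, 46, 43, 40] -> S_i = 52 + -3*i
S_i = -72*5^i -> [-72, -360, -1800, -9000, -45000]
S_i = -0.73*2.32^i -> [-0.73, -1.69, -3.93, -9.12, -21.15]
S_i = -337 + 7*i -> [-337, -330, -323, -316, -309]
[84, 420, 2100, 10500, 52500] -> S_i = 84*5^i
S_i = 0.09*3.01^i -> [0.09, 0.27, 0.82, 2.45, 7.39]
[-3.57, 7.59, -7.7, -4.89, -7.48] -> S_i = Random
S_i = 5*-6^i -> [5, -30, 180, -1080, 6480]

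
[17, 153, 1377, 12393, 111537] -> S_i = 17*9^i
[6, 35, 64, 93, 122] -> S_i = 6 + 29*i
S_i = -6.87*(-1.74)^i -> [-6.87, 11.95, -20.8, 36.19, -62.97]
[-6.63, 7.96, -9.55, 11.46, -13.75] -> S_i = -6.63*(-1.20)^i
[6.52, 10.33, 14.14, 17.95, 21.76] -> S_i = 6.52 + 3.81*i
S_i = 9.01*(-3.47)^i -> [9.01, -31.26, 108.49, -376.46, 1306.3]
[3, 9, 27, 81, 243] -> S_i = 3*3^i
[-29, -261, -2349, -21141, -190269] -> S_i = -29*9^i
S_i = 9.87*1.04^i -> [9.87, 10.26, 10.68, 11.1, 11.55]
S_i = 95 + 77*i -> [95, 172, 249, 326, 403]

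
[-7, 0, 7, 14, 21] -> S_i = -7 + 7*i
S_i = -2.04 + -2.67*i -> [-2.04, -4.71, -7.38, -10.05, -12.72]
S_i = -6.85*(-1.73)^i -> [-6.85, 11.85, -20.5, 35.47, -61.36]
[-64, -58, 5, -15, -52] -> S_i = Random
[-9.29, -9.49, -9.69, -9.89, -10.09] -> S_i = -9.29 + -0.20*i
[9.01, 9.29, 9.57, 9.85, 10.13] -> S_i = 9.01 + 0.28*i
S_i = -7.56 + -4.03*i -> [-7.56, -11.59, -15.62, -19.65, -23.68]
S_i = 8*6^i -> [8, 48, 288, 1728, 10368]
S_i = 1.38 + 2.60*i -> [1.38, 3.98, 6.58, 9.18, 11.78]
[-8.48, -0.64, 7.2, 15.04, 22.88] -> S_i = -8.48 + 7.84*i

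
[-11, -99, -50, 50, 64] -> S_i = Random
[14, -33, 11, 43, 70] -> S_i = Random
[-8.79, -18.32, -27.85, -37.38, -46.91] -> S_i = -8.79 + -9.53*i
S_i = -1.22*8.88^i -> [-1.22, -10.83, -96.2, -854.28, -7585.98]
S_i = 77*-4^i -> [77, -308, 1232, -4928, 19712]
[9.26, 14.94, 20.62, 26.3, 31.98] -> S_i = 9.26 + 5.68*i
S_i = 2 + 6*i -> [2, 8, 14, 20, 26]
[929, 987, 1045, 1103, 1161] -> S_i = 929 + 58*i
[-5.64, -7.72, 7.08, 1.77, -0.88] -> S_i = Random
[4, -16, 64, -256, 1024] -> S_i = 4*-4^i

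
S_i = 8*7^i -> [8, 56, 392, 2744, 19208]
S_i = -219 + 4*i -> [-219, -215, -211, -207, -203]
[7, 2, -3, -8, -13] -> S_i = 7 + -5*i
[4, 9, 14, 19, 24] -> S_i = 4 + 5*i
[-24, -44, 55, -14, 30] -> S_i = Random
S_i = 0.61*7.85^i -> [0.61, 4.79, 37.59, 295.08, 2316.37]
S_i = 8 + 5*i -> [8, 13, 18, 23, 28]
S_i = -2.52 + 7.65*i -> [-2.52, 5.13, 12.78, 20.43, 28.08]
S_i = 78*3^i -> [78, 234, 702, 2106, 6318]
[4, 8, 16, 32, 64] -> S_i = 4*2^i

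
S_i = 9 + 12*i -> [9, 21, 33, 45, 57]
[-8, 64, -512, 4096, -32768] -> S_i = -8*-8^i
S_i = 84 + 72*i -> [84, 156, 228, 300, 372]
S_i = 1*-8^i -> [1, -8, 64, -512, 4096]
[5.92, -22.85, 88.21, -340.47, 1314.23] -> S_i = 5.92*(-3.86)^i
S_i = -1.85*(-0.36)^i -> [-1.85, 0.67, -0.24, 0.09, -0.03]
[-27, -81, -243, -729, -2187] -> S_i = -27*3^i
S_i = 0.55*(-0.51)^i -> [0.55, -0.28, 0.14, -0.07, 0.04]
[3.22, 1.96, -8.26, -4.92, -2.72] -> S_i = Random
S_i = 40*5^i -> [40, 200, 1000, 5000, 25000]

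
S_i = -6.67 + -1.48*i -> [-6.67, -8.15, -9.63, -11.11, -12.59]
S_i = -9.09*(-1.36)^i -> [-9.09, 12.36, -16.81, 22.87, -31.1]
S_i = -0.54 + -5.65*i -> [-0.54, -6.19, -11.84, -17.49, -23.14]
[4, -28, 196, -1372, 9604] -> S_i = 4*-7^i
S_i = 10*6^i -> [10, 60, 360, 2160, 12960]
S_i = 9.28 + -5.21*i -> [9.28, 4.07, -1.14, -6.35, -11.56]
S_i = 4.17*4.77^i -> [4.17, 19.89, 94.88, 452.58, 2158.79]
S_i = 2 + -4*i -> [2, -2, -6, -10, -14]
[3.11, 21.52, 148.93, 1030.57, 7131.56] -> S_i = 3.11*6.92^i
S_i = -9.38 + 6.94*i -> [-9.38, -2.44, 4.5, 11.44, 18.38]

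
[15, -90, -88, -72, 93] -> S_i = Random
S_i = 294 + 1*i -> [294, 295, 296, 297, 298]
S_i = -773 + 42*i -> [-773, -731, -689, -647, -605]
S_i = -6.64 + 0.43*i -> [-6.64, -6.21, -5.78, -5.35, -4.92]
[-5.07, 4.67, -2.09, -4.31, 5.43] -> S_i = Random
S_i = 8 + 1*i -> [8, 9, 10, 11, 12]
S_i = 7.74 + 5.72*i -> [7.74, 13.46, 19.18, 24.9, 30.62]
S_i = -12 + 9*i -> [-12, -3, 6, 15, 24]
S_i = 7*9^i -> [7, 63, 567, 5103, 45927]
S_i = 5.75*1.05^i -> [5.75, 6.04, 6.34, 6.66, 6.99]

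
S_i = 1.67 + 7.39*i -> [1.67, 9.06, 16.45, 23.84, 31.23]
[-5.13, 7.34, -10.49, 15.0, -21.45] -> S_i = -5.13*(-1.43)^i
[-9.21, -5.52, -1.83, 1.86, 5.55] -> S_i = -9.21 + 3.69*i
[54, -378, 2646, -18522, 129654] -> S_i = 54*-7^i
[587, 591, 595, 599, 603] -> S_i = 587 + 4*i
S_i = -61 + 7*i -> [-61, -54, -47, -40, -33]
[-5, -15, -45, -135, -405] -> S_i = -5*3^i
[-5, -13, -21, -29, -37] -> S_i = -5 + -8*i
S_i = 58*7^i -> [58, 406, 2842, 19894, 139258]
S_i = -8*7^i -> [-8, -56, -392, -2744, -19208]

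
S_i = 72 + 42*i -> [72, 114, 156, 198, 240]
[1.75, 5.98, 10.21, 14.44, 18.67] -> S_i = 1.75 + 4.23*i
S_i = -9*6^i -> [-9, -54, -324, -1944, -11664]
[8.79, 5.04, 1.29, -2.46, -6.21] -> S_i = 8.79 + -3.75*i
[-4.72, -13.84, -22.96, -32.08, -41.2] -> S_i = -4.72 + -9.12*i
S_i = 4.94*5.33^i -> [4.94, 26.33, 140.34, 748.01, 3986.9]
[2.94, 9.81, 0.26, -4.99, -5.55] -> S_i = Random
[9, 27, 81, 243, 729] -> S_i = 9*3^i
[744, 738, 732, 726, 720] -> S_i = 744 + -6*i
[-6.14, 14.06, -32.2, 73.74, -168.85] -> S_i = -6.14*(-2.29)^i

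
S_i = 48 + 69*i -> [48, 117, 186, 255, 324]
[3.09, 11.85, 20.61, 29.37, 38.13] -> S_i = 3.09 + 8.76*i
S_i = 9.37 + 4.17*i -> [9.37, 13.54, 17.71, 21.88, 26.05]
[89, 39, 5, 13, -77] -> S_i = Random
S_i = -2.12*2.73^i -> [-2.12, -5.79, -15.8, -43.13, -117.76]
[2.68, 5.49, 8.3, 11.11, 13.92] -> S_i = 2.68 + 2.81*i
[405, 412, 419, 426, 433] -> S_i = 405 + 7*i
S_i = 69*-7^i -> [69, -483, 3381, -23667, 165669]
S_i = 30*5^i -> [30, 150, 750, 3750, 18750]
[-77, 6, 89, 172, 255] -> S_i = -77 + 83*i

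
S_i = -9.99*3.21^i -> [-9.99, -32.07, -102.94, -330.43, -1060.68]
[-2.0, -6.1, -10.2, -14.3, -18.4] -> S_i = -2.00 + -4.10*i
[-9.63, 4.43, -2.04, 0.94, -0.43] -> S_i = -9.63*(-0.46)^i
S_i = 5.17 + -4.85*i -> [5.17, 0.32, -4.53, -9.38, -14.23]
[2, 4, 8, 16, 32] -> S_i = 2*2^i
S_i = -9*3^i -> [-9, -27, -81, -243, -729]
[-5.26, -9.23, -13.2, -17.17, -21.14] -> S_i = -5.26 + -3.97*i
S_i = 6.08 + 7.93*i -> [6.08, 14.01, 21.94, 29.87, 37.8]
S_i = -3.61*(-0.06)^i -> [-3.61, 0.22, -0.01, 0.0, -0.0]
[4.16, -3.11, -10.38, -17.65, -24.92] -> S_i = 4.16 + -7.27*i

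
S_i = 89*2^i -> [89, 178, 356, 712, 1424]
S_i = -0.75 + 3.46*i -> [-0.75, 2.71, 6.17, 9.63, 13.09]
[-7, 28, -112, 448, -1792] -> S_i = -7*-4^i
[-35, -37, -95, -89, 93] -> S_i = Random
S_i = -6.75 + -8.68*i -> [-6.75, -15.43, -24.11, -32.79, -41.47]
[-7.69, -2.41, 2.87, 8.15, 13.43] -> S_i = -7.69 + 5.28*i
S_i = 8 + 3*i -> [8, 11, 14, 17, 20]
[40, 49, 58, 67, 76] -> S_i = 40 + 9*i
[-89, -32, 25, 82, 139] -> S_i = -89 + 57*i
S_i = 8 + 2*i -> [8, 10, 12, 14, 16]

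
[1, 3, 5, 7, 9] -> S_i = 1 + 2*i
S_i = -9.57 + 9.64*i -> [-9.57, 0.07, 9.71, 19.35, 28.99]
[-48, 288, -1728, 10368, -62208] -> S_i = -48*-6^i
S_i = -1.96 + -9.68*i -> [-1.96, -11.64, -21.32, -31.0, -40.68]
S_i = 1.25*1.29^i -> [1.25, 1.61, 2.08, 2.68, 3.46]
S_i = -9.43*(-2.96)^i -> [-9.43, 27.91, -82.62, 244.56, -723.9]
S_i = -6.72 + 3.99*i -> [-6.72, -2.73, 1.26, 5.25, 9.24]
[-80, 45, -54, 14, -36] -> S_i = Random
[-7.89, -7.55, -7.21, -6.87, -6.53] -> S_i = -7.89 + 0.34*i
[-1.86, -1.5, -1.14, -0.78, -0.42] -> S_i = -1.86 + 0.36*i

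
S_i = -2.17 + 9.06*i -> [-2.17, 6.89, 15.95, 25.01, 34.07]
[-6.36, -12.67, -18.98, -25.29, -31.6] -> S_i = -6.36 + -6.31*i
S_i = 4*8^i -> [4, 32, 256, 2048, 16384]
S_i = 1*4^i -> [1, 4, 16, 64, 256]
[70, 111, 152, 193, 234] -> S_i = 70 + 41*i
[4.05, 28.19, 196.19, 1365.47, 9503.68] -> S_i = 4.05*6.96^i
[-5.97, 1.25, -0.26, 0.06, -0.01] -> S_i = -5.97*(-0.21)^i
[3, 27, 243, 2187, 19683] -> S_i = 3*9^i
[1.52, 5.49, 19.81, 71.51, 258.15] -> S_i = 1.52*3.61^i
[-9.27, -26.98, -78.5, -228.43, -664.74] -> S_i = -9.27*2.91^i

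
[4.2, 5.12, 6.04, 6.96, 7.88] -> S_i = 4.20 + 0.92*i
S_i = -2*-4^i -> [-2, 8, -32, 128, -512]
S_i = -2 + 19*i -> [-2, 17, 36, 55, 74]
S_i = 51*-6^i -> [51, -306, 1836, -11016, 66096]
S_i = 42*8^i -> [42, 336, 2688, 21504, 172032]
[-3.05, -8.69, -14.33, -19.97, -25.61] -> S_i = -3.05 + -5.64*i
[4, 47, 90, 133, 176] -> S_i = 4 + 43*i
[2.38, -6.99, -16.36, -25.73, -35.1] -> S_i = 2.38 + -9.37*i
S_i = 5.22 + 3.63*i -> [5.22, 8.85, 12.48, 16.11, 19.74]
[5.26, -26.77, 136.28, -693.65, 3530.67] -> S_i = 5.26*(-5.09)^i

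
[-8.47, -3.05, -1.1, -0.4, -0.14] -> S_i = -8.47*0.36^i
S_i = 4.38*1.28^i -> [4.38, 5.61, 7.18, 9.19, 11.76]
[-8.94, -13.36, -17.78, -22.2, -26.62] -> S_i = -8.94 + -4.42*i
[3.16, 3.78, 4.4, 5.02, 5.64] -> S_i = 3.16 + 0.62*i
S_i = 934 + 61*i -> [934, 995, 1056, 1117, 1178]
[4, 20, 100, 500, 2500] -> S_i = 4*5^i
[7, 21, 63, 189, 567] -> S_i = 7*3^i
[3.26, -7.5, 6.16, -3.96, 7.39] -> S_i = Random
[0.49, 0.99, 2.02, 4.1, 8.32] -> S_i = 0.49*2.03^i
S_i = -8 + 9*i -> [-8, 1, 10, 19, 28]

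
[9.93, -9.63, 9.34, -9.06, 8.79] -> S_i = 9.93*(-0.97)^i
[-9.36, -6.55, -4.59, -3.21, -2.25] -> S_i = -9.36*0.70^i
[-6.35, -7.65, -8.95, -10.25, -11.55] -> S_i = -6.35 + -1.30*i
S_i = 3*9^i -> [3, 27, 243, 2187, 19683]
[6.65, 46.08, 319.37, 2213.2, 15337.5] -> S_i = 6.65*6.93^i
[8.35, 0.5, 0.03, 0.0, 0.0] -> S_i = 8.35*0.06^i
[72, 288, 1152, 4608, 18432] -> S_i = 72*4^i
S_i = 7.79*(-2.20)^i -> [7.79, -17.14, 37.7, -82.95, 182.49]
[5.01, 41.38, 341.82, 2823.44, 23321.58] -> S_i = 5.01*8.26^i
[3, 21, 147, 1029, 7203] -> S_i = 3*7^i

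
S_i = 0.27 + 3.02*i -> [0.27, 3.29, 6.31, 9.33, 12.35]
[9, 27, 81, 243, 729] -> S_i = 9*3^i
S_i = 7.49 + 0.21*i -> [7.49, 7.7, 7.91, 8.12, 8.33]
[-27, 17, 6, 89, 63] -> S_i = Random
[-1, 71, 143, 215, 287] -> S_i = -1 + 72*i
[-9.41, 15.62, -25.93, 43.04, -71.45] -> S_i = -9.41*(-1.66)^i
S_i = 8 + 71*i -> [8, 79, 150, 221, 292]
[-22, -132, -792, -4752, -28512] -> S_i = -22*6^i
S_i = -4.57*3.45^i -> [-4.57, -15.77, -54.39, -187.66, -647.43]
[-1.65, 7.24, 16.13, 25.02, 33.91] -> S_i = -1.65 + 8.89*i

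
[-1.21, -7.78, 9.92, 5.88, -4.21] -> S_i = Random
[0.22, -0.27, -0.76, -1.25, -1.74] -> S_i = 0.22 + -0.49*i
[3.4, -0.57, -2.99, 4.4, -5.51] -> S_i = Random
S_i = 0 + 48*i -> [0, 48, 96, 144, 192]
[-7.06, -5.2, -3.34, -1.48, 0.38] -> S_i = -7.06 + 1.86*i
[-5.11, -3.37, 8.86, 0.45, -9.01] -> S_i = Random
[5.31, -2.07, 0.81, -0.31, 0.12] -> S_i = 5.31*(-0.39)^i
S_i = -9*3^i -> [-9, -27, -81, -243, -729]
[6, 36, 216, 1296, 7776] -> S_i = 6*6^i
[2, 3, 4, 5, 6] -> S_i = 2 + 1*i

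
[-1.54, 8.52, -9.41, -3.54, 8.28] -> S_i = Random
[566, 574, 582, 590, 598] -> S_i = 566 + 8*i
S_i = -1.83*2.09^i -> [-1.83, -3.82, -7.99, -16.71, -34.92]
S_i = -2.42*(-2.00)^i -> [-2.42, 4.84, -9.68, 19.36, -38.72]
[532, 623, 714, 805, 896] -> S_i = 532 + 91*i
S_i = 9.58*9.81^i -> [9.58, 93.98, 921.94, 9044.25, 88724.09]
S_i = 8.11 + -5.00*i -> [8.11, 3.11, -1.89, -6.89, -11.89]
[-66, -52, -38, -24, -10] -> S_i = -66 + 14*i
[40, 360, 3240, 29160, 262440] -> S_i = 40*9^i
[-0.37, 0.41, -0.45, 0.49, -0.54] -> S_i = -0.37*(-1.10)^i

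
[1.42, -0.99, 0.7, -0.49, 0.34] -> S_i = 1.42*(-0.70)^i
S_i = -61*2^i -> [-61, -122, -244, -488, -976]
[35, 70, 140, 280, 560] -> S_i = 35*2^i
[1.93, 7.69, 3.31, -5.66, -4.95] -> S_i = Random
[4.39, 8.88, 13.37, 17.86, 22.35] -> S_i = 4.39 + 4.49*i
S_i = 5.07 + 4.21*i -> [5.07, 9.28, 13.49, 17.7, 21.91]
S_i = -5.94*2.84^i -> [-5.94, -16.87, -47.91, -136.06, -386.42]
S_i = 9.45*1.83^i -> [9.45, 17.29, 31.65, 57.91, 105.98]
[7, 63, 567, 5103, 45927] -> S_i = 7*9^i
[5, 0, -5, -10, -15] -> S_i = 5 + -5*i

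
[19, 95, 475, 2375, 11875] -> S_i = 19*5^i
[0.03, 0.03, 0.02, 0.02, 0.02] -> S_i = 0.03*0.88^i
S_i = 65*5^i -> [65, 325, 1625, 8125, 40625]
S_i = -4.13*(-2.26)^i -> [-4.13, 9.33, -21.09, 47.67, -107.74]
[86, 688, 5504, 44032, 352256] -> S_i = 86*8^i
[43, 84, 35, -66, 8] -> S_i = Random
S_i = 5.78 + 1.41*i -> [5.78, 7.19, 8.6, 10.01, 11.42]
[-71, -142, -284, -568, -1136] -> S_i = -71*2^i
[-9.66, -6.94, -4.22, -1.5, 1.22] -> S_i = -9.66 + 2.72*i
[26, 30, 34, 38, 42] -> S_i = 26 + 4*i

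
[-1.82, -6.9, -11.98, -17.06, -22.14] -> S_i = -1.82 + -5.08*i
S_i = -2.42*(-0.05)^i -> [-2.42, 0.12, -0.01, 0.0, -0.0]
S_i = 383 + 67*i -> [383, 450, 517, 584, 651]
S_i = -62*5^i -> [-62, -310, -1550, -7750, -38750]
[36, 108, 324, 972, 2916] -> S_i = 36*3^i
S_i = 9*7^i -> [9, 63, 441, 3087, 21609]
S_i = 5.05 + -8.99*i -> [5.05, -3.94, -12.93, -21.92, -30.91]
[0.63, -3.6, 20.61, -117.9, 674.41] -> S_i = 0.63*(-5.72)^i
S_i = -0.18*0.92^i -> [-0.18, -0.17, -0.15, -0.14, -0.13]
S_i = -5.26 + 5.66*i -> [-5.26, 0.4, 6.06, 11.72, 17.38]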